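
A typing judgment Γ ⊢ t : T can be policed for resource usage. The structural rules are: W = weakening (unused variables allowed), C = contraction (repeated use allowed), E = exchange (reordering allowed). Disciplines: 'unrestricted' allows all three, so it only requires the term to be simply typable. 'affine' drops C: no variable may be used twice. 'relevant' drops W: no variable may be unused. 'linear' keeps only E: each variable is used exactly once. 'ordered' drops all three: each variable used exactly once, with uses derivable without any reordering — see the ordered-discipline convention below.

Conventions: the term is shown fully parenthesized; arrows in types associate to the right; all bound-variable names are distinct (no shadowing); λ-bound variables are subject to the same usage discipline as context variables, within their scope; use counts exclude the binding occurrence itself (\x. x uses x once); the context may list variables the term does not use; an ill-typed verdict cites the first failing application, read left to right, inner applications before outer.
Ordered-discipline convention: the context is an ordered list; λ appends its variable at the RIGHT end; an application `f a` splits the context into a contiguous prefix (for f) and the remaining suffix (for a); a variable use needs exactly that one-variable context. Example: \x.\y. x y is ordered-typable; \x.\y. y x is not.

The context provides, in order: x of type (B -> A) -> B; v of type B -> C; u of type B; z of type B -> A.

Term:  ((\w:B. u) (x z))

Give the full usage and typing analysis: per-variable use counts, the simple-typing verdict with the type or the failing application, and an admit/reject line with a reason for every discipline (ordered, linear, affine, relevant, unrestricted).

usage: x=1, v=0, u=1, z=1, w (bound)=0
order of uses: u, x, z
typing: well-typed at B
ordered: ✗ — needs weakening: v, w unused
linear: ✗ — needs weakening: v, w unused
affine: ✓ — no duplicate uses among x, v, u, z, w
relevant: ✗ — needs weakening: v, w unused
unrestricted: ✓ — well-typed at B; no restrictions here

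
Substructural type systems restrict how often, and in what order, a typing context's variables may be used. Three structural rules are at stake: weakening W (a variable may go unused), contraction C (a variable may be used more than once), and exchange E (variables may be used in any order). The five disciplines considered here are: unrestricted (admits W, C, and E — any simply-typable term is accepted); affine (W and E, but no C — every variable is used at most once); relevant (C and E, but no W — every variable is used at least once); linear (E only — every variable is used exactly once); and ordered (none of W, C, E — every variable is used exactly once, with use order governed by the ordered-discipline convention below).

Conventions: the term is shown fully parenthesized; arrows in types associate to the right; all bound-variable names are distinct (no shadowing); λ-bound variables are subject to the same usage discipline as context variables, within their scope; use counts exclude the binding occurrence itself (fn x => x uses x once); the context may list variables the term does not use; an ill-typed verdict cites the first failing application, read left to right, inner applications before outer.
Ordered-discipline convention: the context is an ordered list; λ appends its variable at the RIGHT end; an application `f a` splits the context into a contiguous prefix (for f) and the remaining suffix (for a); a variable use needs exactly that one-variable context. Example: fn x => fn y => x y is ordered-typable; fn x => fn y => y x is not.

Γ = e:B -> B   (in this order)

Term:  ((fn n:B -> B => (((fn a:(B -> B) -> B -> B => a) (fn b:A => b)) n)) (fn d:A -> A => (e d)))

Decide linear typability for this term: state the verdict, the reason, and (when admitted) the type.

no — the type mismatch rejects it
counts: e ×1, n (bound) ×1, a (bound) ×1, b (bound) ×1, d (bound) ×1
uses in reading order: a, b, n, e, d
typing: ill-typed: an application expects (B -> B) -> B -> B but receives A -> A
summary: ordered ✗, linear ✗, affine ✗, relevant ✗, unrestricted ✗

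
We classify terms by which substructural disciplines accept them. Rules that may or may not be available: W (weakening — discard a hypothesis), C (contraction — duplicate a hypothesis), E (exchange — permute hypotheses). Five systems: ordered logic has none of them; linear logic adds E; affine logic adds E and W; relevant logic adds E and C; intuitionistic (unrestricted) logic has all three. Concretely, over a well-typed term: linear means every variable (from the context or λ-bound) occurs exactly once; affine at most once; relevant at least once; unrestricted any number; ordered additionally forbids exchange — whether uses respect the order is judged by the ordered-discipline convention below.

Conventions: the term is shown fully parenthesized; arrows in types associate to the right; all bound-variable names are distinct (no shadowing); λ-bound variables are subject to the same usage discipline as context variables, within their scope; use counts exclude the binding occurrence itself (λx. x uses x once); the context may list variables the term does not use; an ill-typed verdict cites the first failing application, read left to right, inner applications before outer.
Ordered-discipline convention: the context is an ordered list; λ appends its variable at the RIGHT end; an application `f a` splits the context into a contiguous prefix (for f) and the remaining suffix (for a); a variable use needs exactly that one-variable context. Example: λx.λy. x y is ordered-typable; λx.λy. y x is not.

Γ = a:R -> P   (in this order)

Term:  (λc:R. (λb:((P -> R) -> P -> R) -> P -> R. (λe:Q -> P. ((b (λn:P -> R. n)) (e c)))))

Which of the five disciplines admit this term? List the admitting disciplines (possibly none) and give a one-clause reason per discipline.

accepted by: none
variable uses: a: 0×; c (bound): 1×; b (bound): 1×; e (bound): 1×; n (bound): 1×
left-to-right use order: b, n, e, c
typing: ill-typed: an argument R mismatches the expected Q
ordered: ✗, the type mismatch rejects it
linear: ✗, not simply typable
affine: ✗, fails simple typing
relevant: ✗, a type mismatch blocks all five
unrestricted: ✗, the type mismatch rejects it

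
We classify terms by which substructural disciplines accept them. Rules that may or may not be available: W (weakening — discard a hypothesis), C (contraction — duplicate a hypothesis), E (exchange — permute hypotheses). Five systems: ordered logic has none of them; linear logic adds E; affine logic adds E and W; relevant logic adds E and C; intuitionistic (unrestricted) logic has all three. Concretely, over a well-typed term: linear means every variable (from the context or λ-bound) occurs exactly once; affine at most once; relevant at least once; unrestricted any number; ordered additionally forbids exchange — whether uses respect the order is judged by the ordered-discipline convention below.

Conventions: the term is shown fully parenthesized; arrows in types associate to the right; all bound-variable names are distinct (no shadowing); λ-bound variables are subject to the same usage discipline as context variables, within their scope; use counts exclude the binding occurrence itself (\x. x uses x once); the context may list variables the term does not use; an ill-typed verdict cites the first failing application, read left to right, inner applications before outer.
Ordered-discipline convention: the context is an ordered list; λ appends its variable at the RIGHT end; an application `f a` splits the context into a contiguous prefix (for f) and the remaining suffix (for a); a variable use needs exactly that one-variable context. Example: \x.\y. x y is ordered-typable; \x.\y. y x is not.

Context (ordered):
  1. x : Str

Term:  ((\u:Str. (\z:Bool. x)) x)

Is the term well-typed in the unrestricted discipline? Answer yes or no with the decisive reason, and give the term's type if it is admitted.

yes — well-typed at Bool → Str; no restrictions here; term : Bool → Str
use counts: x=2; u (bound)=0; z (bound)=0
order of uses: x, x
typing: the term checks, with type Bool → Str
summary: ordered ✗, linear ✗, affine ✗, relevant ✗, unrestricted ✓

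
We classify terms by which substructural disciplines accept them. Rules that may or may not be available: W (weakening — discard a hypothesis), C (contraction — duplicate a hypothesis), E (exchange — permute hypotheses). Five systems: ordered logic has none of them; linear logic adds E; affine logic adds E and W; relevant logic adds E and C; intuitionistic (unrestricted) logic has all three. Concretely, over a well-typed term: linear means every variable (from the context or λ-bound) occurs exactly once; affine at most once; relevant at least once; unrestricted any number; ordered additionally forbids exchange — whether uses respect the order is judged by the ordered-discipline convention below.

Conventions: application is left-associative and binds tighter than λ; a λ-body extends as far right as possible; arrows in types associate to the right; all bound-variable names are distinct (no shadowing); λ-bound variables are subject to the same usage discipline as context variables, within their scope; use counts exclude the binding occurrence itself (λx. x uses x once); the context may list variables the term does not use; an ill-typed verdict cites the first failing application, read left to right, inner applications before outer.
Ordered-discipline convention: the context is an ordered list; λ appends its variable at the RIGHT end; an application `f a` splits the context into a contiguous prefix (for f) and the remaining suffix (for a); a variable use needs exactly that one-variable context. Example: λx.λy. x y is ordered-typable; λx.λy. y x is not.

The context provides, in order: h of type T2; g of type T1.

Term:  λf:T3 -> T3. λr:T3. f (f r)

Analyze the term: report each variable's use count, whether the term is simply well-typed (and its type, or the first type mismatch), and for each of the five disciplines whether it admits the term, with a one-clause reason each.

use counts: h=0; g=0; f (bound)=2; r (bound)=1
order of uses: f, f, r
typing: ✓ — (T3 -> T3) -> T3 -> T3
ordered: ✗ — f ×2 used more than once (contraction); needs weakening: h, g unused
linear: ✗ — f ×2 used more than once (contraction); needs weakening: h, g unused
affine: ✗ — f ×2 used more than once (contraction)
relevant: ✗ — needs weakening: h, g unused
unrestricted: ✓ — simply typable at (T3 -> T3) -> T3 -> T3; W, C, E all held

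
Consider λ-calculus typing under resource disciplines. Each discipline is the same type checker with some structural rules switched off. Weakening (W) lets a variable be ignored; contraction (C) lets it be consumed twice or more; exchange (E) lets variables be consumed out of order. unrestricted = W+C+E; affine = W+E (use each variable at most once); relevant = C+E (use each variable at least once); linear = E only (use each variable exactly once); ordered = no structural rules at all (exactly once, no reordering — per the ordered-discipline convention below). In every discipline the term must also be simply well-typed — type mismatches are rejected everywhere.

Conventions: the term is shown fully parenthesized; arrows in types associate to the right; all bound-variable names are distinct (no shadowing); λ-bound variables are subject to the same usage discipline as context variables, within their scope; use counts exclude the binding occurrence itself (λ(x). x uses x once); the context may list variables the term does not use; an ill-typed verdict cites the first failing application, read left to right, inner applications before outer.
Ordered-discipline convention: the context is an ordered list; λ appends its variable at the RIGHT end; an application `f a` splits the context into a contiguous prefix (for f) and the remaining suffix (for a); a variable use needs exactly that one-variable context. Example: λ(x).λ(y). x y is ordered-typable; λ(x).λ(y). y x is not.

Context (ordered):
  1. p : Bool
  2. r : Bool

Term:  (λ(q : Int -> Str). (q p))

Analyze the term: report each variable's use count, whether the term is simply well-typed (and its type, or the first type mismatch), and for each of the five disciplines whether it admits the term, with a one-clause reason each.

usage: p: 1; r: 0; q (bound): 1
left-to-right use order: q, p
typing: ill-typed: an application expects Int but receives Bool
ordered: ✗ — fails simple typing
linear: ✗ — a type mismatch blocks all five
affine: ✗ — the type mismatch rejects it
relevant: ✗ — not simply typable
unrestricted: ✗ — fails simple typing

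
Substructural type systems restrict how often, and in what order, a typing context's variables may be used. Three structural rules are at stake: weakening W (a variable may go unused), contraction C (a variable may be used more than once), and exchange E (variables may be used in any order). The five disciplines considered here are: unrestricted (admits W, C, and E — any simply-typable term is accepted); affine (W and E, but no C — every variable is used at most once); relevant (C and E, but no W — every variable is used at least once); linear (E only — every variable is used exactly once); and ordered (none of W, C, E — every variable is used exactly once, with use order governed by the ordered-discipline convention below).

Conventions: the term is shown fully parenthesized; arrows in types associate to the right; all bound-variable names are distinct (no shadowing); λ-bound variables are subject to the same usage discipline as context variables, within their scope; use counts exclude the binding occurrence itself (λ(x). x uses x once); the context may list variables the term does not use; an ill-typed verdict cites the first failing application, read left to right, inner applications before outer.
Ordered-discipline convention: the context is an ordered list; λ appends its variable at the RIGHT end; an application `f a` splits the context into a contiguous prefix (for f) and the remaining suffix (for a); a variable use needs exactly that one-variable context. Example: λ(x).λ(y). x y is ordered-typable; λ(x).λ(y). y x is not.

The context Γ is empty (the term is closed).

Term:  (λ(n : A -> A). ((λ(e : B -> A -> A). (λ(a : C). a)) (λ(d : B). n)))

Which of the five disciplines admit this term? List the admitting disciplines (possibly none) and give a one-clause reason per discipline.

admitted in: affine, unrestricted
use counts: n [bound]=1; e [bound]=0; a [bound]=1; d [bound]=0
uses in reading order: a, n
typing: well-typed at (A -> A) -> C -> C
ordered: ✗ — needs weakening: e, d unused
linear: ✗ — needs weakening: e, d unused
affine: ✓ — n, e, a, d: no repeats, contraction unneeded
relevant: ✗ — needs weakening: e, d unused
unrestricted: ✓ — typability at (A -> A) -> C -> C is all that's needed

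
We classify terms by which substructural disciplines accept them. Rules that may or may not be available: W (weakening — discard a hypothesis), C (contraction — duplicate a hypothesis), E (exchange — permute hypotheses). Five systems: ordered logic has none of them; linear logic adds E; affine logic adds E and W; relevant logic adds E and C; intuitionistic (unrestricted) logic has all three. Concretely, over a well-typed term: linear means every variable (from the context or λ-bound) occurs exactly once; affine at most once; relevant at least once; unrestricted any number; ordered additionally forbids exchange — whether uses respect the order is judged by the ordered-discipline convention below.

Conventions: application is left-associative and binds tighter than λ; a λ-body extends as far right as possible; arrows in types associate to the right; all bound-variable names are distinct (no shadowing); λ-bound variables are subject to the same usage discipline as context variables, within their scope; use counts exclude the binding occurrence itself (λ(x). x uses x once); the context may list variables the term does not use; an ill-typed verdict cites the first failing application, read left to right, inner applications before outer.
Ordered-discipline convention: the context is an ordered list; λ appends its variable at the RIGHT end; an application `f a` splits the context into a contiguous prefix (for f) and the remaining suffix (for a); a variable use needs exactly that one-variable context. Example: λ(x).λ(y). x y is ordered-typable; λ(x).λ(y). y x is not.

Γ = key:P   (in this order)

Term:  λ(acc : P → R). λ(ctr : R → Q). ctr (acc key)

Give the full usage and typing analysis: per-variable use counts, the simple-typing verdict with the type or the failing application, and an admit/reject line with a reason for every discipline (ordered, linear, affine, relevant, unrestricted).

usage: key=1; acc (bound)=1; ctr (bound)=1
use order (left to right): ctr, acc, key
typing: well-typed — term : (P → R) → (R → Q) → Q
ordered: ✗ — needs exchange: uses follow ctr, acc, key
linear: ✓ — each of key, acc, ctr used exactly once
affine: ✓ — no duplicate uses among key, acc, ctr
relevant: ✓ — key, acc, ctr: all used, weakening unneeded
unrestricted: ✓ — type-checks ((P → R) → (R → Q) → Q) and nothing is barred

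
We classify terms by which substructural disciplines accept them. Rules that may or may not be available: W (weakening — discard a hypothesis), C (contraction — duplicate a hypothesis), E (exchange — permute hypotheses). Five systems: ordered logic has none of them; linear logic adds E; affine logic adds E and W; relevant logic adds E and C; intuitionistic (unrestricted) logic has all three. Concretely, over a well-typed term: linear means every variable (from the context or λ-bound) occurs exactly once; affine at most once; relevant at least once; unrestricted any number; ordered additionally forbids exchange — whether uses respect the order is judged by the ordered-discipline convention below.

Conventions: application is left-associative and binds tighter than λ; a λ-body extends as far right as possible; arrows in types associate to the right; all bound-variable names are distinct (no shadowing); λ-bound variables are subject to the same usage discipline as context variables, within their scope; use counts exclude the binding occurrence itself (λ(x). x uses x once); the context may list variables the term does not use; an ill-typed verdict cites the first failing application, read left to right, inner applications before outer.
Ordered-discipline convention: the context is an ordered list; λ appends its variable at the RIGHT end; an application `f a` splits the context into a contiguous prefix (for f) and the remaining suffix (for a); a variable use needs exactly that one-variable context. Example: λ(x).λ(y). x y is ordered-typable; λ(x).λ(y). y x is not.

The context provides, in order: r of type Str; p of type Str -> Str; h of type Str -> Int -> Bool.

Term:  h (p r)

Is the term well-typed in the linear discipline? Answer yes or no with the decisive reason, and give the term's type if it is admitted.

yes — each of r, p, h used exactly once; term : Int -> Bool
variable uses: r: 1×; p: 1×; h: 1×
uses in reading order: h, p, r
typing: ✓ — Int -> Bool
across the five disciplines: ordered ✗ · linear ✓ · affine ✓ · relevant ✓ · unrestricted ✓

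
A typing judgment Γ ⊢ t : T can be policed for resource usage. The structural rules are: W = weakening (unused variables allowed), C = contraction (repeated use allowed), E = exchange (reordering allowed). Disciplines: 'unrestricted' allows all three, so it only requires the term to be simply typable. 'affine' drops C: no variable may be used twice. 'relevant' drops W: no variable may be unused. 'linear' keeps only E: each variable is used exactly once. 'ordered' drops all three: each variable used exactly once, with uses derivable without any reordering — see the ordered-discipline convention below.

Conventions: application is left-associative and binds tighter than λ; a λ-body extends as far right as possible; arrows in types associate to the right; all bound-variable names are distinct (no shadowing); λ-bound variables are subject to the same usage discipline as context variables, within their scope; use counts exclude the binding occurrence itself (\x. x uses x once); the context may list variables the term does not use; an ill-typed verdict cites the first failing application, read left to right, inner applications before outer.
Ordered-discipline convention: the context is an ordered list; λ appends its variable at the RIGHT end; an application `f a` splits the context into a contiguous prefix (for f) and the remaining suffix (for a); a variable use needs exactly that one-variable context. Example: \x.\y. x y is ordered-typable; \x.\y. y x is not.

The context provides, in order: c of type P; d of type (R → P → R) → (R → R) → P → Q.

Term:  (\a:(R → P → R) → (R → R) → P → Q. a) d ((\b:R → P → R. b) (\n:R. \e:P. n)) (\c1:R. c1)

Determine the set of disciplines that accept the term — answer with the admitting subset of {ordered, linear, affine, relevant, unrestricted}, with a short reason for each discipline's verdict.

admitted in: affine, unrestricted
use counts: c=0; d=1; a (λ-bound)=1; b (λ-bound)=1; n (λ-bound)=1; e (λ-bound)=0; c1 (λ-bound)=1
left-to-right use order: a, d, b, n, c1
typing: well-typed at P → Q
ordered: ✗ — unused: c, e — weakening required
linear: ✗ — unused: c, e — weakening required
affine: ✓ — no duplicate uses among c, d, a, b, n, e, c1
relevant: ✗ — unused: c, e — weakening required
unrestricted: ✓ — well-typed at P → Q; no restrictions here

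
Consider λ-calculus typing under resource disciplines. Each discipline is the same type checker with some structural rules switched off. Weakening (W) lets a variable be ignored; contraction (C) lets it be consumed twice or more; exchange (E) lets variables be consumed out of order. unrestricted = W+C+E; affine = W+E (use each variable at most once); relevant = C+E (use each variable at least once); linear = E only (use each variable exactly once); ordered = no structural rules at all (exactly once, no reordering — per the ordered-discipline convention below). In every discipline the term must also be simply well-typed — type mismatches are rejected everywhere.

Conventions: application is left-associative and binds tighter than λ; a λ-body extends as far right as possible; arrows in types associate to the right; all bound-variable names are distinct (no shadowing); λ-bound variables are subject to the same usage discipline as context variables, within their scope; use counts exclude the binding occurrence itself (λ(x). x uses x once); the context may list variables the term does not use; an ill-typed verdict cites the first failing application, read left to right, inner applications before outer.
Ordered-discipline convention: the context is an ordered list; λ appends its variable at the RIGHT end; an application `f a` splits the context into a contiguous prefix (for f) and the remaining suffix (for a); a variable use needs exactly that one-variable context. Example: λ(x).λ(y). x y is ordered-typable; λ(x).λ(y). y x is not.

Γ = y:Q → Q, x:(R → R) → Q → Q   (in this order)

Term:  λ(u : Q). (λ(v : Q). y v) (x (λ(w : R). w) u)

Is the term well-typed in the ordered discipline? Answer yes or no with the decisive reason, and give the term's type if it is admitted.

yes — one use each (y, x, u, v, w); ordered split holds; term : Q → Q
counts: y=1; x=1; u (λ-bound)=1; v (λ-bound)=1; w (λ-bound)=1
uses in reading order: y, v, x, w, u
typing: ✓ — Q → Q
across the five disciplines: ordered ✓ · linear ✓ · affine ✓ · relevant ✓ · unrestricted ✓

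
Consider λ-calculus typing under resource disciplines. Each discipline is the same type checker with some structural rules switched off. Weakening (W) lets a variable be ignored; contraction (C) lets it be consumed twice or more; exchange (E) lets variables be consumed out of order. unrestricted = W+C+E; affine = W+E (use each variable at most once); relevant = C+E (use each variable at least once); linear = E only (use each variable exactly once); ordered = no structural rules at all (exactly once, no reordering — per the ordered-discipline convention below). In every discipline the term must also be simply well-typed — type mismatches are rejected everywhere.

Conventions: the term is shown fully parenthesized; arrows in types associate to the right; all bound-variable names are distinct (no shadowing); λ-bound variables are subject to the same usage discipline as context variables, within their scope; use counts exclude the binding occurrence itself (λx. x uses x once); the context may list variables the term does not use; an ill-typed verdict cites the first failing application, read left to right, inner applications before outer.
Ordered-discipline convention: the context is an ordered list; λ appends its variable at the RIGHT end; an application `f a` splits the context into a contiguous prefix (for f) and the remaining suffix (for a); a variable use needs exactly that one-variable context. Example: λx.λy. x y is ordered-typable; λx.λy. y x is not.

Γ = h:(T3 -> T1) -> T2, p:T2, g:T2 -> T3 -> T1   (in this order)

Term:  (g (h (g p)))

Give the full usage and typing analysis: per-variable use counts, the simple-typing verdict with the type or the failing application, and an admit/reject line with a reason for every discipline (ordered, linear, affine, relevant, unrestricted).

use counts: h: 1, p: 1, g: 2
left-to-right use order: g, h, g, p
typing: the term checks, with type T3 -> T1
ordered ✗ (repeated use of g ×2)
linear ✗ (repeated use of g ×2)
affine ✗ (repeated use of g ×2)
relevant ✓ (h, p, g: all used, weakening unneeded)
unrestricted ✓ (well-typed at T3 -> T1; no restrictions here)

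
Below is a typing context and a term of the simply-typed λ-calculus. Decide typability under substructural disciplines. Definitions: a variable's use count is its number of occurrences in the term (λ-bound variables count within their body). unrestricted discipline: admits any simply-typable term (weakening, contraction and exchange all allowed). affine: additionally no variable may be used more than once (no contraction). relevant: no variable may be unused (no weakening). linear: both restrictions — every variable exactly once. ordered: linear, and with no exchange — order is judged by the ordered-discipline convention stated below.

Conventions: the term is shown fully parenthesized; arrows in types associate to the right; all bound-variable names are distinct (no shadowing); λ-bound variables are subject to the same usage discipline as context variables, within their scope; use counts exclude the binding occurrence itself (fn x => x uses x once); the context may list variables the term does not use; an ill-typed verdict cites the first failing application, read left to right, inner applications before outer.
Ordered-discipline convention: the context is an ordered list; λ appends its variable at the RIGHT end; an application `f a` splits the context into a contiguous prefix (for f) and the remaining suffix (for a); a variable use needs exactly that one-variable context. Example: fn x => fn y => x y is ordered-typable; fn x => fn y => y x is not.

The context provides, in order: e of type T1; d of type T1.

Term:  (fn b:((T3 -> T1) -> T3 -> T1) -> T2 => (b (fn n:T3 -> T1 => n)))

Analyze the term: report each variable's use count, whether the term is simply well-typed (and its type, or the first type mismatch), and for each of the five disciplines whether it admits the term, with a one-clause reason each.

use counts: e: 0, d: 0, b [bound]: 1, n [bound]: 1
uses in reading order: b, n
typing: well-typed at (((T3 -> T1) -> T3 -> T1) -> T2) -> T2
ordered: ✗, unused: e, d — weakening required
linear: ✗, unused: e, d — weakening required
affine: ✓, none of e, d, b, n used more than once
relevant: ✗, unused: e, d — weakening required
unrestricted: ✓, simply typable at (((T3 -> T1) -> T3 -> T1) -> T2) -> T2; W, C, E all held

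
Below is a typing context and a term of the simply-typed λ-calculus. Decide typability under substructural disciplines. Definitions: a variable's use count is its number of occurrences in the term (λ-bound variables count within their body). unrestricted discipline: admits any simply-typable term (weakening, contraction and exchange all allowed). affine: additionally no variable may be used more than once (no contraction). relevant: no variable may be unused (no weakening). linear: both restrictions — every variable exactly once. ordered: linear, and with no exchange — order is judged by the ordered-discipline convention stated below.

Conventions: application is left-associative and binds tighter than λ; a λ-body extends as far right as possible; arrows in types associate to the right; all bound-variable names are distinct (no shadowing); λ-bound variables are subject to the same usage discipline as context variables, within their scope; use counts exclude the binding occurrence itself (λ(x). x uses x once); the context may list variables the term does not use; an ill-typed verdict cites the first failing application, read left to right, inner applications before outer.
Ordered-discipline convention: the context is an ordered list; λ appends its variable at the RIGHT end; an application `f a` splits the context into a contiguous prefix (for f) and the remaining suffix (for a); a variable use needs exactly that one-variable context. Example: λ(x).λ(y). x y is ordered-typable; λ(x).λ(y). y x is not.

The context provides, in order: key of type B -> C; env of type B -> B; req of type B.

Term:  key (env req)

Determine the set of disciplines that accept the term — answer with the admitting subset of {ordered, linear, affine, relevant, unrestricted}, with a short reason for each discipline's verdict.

accepted by: ordered, linear, affine, relevant, unrestricted
counts: key: 1; env: 1; req: 1
use order (left to right): key, env, req
typing: ✓ — C
ordered: ✓ — single-use (key, env, req), ordered derivation ok
linear: ✓ — exactly-once usage across key, env, req
affine: ✓ — no duplicate uses among key, env, req
relevant: ✓ — at least one use each (key, env, req)
unrestricted: ✓ — simply typable at C; W, C, E all held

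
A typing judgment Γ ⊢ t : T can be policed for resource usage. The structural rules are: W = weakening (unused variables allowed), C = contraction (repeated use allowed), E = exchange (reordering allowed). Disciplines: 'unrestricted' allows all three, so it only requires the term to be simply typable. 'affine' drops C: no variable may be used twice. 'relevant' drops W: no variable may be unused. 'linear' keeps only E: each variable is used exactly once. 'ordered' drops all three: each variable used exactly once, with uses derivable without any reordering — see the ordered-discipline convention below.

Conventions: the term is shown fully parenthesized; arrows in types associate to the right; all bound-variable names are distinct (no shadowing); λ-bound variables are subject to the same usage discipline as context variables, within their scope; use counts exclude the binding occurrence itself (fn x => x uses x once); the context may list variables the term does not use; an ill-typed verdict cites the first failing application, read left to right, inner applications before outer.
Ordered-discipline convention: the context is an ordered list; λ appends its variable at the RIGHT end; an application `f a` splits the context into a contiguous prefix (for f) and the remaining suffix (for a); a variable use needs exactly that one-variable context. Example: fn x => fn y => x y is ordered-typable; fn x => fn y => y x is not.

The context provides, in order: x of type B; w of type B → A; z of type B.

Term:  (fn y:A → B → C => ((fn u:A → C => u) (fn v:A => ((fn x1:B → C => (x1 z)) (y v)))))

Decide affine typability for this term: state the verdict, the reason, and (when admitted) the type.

yes — no duplicate uses among x, w, z, y, u, v, x1; term : (A → B → C) → A → C
use counts: x: 0, w: 0, z: 1, y [bound]: 1, u [bound]: 1, v [bound]: 1, x1 [bound]: 1
uses in reading order: u, x1, z, y, v
typing: well-typed at (A → B → C) → A → C
all disciplines: ordered ✗; linear ✗; affine ✓; relevant ✗; unrestricted ✓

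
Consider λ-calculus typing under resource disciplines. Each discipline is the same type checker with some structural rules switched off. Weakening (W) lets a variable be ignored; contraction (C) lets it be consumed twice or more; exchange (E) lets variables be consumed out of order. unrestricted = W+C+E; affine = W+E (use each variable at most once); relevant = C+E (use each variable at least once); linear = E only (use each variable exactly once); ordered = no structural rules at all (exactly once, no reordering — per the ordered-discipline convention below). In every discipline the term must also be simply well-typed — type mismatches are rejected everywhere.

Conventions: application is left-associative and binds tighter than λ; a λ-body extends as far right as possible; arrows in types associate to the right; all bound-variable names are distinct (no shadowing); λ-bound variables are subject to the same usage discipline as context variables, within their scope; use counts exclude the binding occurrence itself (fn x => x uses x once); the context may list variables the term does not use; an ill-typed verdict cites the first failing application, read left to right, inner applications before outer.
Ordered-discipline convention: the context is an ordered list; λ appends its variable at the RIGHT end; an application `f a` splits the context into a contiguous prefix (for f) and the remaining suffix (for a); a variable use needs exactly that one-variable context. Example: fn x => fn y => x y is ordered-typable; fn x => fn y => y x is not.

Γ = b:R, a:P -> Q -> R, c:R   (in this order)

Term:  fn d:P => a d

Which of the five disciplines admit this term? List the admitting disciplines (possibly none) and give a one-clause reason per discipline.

admitting disciplines: affine, unrestricted
variable uses: b=0; a=1; c=0; d (bound)=1
use order (left to right): a, d
typing: ✓ — P -> Q -> R
ordered: ✗ — b, c never used (weakening)
linear: ✗ — b, c never used (weakening)
affine: ✓ — no duplicate uses among b, a, c, d
relevant: ✗ — b, c never used (weakening)
unrestricted: ✓ — well-typed at P -> Q -> R; no restrictions here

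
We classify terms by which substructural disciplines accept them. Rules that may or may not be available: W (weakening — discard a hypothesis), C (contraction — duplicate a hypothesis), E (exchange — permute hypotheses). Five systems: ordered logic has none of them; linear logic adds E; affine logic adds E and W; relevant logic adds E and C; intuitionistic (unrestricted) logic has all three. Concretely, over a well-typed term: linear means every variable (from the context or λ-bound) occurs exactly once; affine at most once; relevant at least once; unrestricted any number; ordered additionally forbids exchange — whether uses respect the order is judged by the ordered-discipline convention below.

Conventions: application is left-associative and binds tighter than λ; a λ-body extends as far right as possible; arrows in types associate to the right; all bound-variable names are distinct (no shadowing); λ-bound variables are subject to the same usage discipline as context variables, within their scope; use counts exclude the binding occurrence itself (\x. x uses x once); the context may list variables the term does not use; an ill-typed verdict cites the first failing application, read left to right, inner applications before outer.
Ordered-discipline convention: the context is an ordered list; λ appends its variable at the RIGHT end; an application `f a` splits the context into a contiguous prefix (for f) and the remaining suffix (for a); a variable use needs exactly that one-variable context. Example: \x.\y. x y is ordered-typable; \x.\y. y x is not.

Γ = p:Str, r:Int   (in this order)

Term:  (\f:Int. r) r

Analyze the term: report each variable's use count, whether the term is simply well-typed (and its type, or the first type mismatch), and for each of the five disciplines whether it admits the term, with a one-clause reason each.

usage: p: 0×; r: 2×; f (bound): 0×
order of uses: r, r
typing: ✓ — Int
ordered: ✗ — r ×2 used more than once (contraction); needs weakening: p, f unused
linear: ✗ — r ×2 used more than once (contraction); needs weakening: p, f unused
affine: ✗ — r ×2 used more than once (contraction)
relevant: ✗ — needs weakening: p, f unused
unrestricted: ✓ — type-checks (Int) and nothing is barred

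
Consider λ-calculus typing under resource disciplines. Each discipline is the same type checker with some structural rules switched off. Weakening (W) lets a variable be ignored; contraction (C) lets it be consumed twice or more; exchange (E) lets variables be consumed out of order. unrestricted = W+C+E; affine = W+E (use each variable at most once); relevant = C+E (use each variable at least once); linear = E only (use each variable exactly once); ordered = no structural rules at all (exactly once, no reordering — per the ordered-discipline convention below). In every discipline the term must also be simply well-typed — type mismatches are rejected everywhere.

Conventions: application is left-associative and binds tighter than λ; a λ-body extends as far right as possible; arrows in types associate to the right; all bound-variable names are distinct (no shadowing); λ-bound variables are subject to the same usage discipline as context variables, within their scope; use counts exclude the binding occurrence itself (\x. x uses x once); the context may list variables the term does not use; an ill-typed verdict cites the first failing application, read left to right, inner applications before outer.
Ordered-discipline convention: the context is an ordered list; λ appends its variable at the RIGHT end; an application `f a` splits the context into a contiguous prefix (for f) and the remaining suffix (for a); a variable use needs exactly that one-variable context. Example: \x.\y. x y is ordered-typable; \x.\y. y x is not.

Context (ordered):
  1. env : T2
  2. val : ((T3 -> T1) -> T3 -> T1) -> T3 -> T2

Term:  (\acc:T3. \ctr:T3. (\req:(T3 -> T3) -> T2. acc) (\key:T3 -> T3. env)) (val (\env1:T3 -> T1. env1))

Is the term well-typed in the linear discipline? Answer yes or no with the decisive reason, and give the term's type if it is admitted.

no — not simply typable
usage: env: 1, val: 1, acc (λ-bound): 1, ctr (λ-bound): 0, req (λ-bound): 0, key (λ-bound): 0, env1 (λ-bound): 1
use order (left to right): acc, env, val, env1
typing: ill-typed: a function awaiting T3 gets T3 -> T2
summary: ordered ✗, linear ✗, affine ✗, relevant ✗, unrestricted ✗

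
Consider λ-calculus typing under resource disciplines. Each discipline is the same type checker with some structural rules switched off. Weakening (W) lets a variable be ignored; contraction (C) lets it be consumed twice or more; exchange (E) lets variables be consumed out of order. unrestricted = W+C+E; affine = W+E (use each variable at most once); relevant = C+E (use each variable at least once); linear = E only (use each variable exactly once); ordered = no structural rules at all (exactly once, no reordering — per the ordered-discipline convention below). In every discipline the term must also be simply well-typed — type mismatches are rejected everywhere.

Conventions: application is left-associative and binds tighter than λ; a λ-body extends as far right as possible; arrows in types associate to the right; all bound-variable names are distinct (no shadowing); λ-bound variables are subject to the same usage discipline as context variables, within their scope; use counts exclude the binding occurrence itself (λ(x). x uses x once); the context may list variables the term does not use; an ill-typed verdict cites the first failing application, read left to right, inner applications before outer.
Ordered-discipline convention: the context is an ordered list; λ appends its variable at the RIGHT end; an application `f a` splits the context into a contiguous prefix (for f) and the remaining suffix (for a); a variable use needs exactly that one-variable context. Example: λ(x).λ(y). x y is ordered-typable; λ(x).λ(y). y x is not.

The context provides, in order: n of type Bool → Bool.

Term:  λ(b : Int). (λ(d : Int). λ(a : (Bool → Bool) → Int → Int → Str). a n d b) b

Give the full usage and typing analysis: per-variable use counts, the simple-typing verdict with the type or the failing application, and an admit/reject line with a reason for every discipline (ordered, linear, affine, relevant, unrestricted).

usage: n: 1; b (λ-bound): 2; d (λ-bound): 1; a (λ-bound): 1
use order (left to right): a, n, d, b, b
typing: well-typed — term : Int → ((Bool → Bool) → Int → Int → Str) → Str
ordered: ✗, needs contraction — b ×2
linear: ✗, needs contraction — b ×2
affine: ✗, needs contraction — b ×2
relevant: ✓, at least one use each (n, b, d, a)
unrestricted: ✓, typability at Int → ((Bool → Bool) → Int → Int → Str) → Str is all that's needed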